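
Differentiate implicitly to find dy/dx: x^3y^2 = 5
Apply d/dx to both sides, remembering that y depends on x. Each occurrence of y therefore brings in a y' = dy/dx via the chain rule.

With F(x, y) equal to the left-hand side minus the right, differentiate F term by term:
  d/dx[x^3y^2] = 2x^3y·y' + 3x^2y^2
  d/dx[-5] = 0
Adding these up, d/dx[F] = 0 becomes
  (3x^2y^2) + (2x^3y)·y' = 0,
so isolating y',
  dy/dx = -(3x^2y^2)/(2x^3y) = -3y/(2x)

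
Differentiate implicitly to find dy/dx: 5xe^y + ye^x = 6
Differentiate both sides with respect to x, treating y as y(x). By the chain rule, any term containing y contributes a factor of y' = dy/dx when we differentiate it.

Move every term to one side and write the relation as F(x, y) = 0. Term by term,
  d/dx[5x·e^(y)] = 5x·y'·e^(y) + 5e^(y)
  d/dx[y·e^(x)] = y·e^(x) + y'·e^(x)
  d/dx[-6] = 0

The pieces without y' make up ∂F/∂x and the coefficient of y' is ∂F/∂y:
  ∂F/∂x = y·e^(x) + 5e^(y),
  ∂F/∂y = 5x·e^(y) + e^(x).

Since d/dx[F] = ∂F/∂x + (∂F/∂y)·y' = 0, solve for y':
  (∂F/∂y)·y' = -∂F/∂x
  dy/dx = -(∂F/∂x)/(∂F/∂y) = -(y·e^(x) + 5e^(y))/(5x·e^(y) + e^(x)) = (-y·e^(x) - 5e^(y))/(5x·e^(y) + e^(x))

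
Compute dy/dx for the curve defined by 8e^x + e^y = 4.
Differentiate the relation implicitly: treat y = y(x) and apply the chain rule, so every y-derivative picks up a y' = dy/dx factor.

With everything moved to the left-hand side, differentiate term by term:
  d/dx[8e^(x)] = 8e^(x)
  d/dx[e^(y)] = y'·e^(y)
  d/dx[-4] = 0

Separating the contributions that come from x directly and those that come through y:
  without y':      8e^(x)
  multiplying y':  e^(y)

so (8e^(x)) + (e^(y))·y' = 0, and therefore
  dy/dx = -(8e^(x))/(e^(y)) = -8e^(x - y)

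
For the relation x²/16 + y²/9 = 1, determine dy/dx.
Differentiate both sides with respect to x, treating y as y(x). By the chain rule, any term containing y contributes a factor of y' = dy/dx when we differentiate it.

Move every term to one side and write the relation as F(x, y) = 0. Term by term,
  d/dx[x^2/16] = x/8
  d/dx[y^2/9] = 2y·y'/9
  d/dx[-1] = 0

The pieces without y' make up ∂F/∂x and the coefficient of y' is ∂F/∂y:
  ∂F/∂x = x/8,
  ∂F/∂y = 2y/9.

Since d/dx[F] = ∂F/∂x + (∂F/∂y)·y' = 0, solve for y':
  (∂F/∂y)·y' = -∂F/∂x
  dy/dx = -(∂F/∂x)/(∂F/∂y) = -(x/8)/(2y/9) = -9x/(16y)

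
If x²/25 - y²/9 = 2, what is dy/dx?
Take d/dx of both sides. Since y is implicitly a function of x, the chain rule attaches a y' = dy/dx factor whenever we differentiate through y.

Set F(x, y) = (left side) − (right side), so the curve is F = 0. Differentiating each term of F:
  d/dx[x^2/25] = 2x/25
  d/dx[-y^2/9] = -2y·y'/9
  d/dx[-2] = 0

Collecting, the y'-free part is the partial derivative in x and the y' coefficient is the partial derivative in y:
  ∂F/∂x = 2x/25
  ∂F/∂y = -2y/9

so d/dx[F(x, y(x))] = ∂F/∂x + (∂F/∂y)·y' = 0. Rearranging,
  dy/dx = -(∂F/∂x)/(∂F/∂y) = -(2x/25)/(-2y/9) = 9x/(25y)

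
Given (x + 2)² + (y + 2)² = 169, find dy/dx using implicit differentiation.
Differentiate both sides with respect to x, treating y as y(x). By the chain rule, any term containing y contributes a factor of y' = dy/dx when we differentiate it.

Move every term to one side and write the relation as F(x, y) = 0. Term by term,
  d/dx[(x + 2)^2] = 2x + 4
  d/dx[(y + 2)^2] = 2·y'(y + 2)
  d/dx[-169] = 0

The pieces without y' make up ∂F/∂x and the coefficient of y' is ∂F/∂y:
  ∂F/∂x = 2x + 4,
  ∂F/∂y = 2y + 4.

Since d/dx[F] = ∂F/∂x + (∂F/∂y)·y' = 0, solve for y':
  (∂F/∂y)·y' = -∂F/∂x
  dy/dx = -(∂F/∂x)/(∂F/∂y) = -(2x + 4)/(2y + 4) = (-x - 2)/(y + 2)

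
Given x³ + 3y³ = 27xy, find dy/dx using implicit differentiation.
Take d/dx of both sides. Since y is implicitly a function of x, the chain rule attaches a y' = dy/dx factor whenever we differentiate through y.

Set F(x, y) = (left side) − (right side), so the curve is F = 0. Differentiating each term of F:
  d/dx[x^3] = 3x^2
  d/dx[-27xy] = -27x·y' - 27y
  d/dx[3y^3] = 9y^2·y'

Collecting, the y'-free part is the partial derivative in x and the y' coefficient is the partial derivative in y:
  ∂F/∂x = 3x^2 - 27y
  ∂F/∂y = -27x + 9y^2

so d/dx[F(x, y(x))] = ∂F/∂x + (∂F/∂y)·y' = 0. Rearranging,
  dy/dx = -(∂F/∂x)/(∂F/∂y) = -(3x^2 - 27y)/(-27x + 9y^2) = (x^2 - 9y)/(3(3x - y^2))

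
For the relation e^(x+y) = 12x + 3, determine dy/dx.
Differentiate both sides with respect to x, treating y as y(x). By the chain rule, any term containing y contributes a factor of y' = dy/dx when we differentiate it.

Move every term to one side and write the relation as F(x, y) = 0. Term by term,
  d/dx[-12x] = -12
  d/dx[e^(x + y)] = (y' + 1)·e^(x + y)
  d/dx[-3] = 0

The pieces without y' make up ∂F/∂x and the coefficient of y' is ∂F/∂y:
  ∂F/∂x = e^(x + y) - 12,
  ∂F/∂y = e^(x + y).

Since d/dx[F] = ∂F/∂x + (∂F/∂y)·y' = 0, solve for y':
  (∂F/∂y)·y' = -∂F/∂x
  dy/dx = -(∂F/∂x)/(∂F/∂y) = -(e^(x + y) - 12)/(e^(x + y)) = 12e^(-x - y) - 1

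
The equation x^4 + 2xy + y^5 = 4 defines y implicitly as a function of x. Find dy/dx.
Differentiate both sides with respect to x, treating y as y(x). By the chain rule, any term containing y contributes a factor of y' = dy/dx when we differentiate it.

Move every term to one side and write the relation as F(x, y) = 0. Term by term,
  d/dx[x^4] = 4x^3
  d/dx[2xy] = 2x·y' + 2y
  d/dx[y^5] = 5y^4·y'
  d/dx[-4] = 0

The pieces without y' make up ∂F/∂x and the coefficient of y' is ∂F/∂y:
  ∂F/∂x = 4x^3 + 2y,
  ∂F/∂y = 2x + 5y^4.

Since d/dx[F] = ∂F/∂x + (∂F/∂y)·y' = 0, solve for y':
  (∂F/∂y)·y' = -∂F/∂x
  dy/dx = -(∂F/∂x)/(∂F/∂y) = -(4x^3 + 2y)/(2x + 5y^4) = 2(-2x^3 - y)/(2x + 5y^4)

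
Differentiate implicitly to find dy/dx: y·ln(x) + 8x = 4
Differentiate the relation implicitly: treat y = y(x) and apply the chain rule, so every y-derivative picks up a y' = dy/dx factor.

With everything moved to the left-hand side, differentiate term by term:
  d/dx[8x] = 8
  d/dx[y·ln(x)] = y'·ln(x) + y/x
  d/dx[-4] = 0

Separating the contributions that come from x directly and those that come through y:
  without y':      8 + y/x
  multiplying y':  ln(x)

so (8 + y/x) + (ln(x))·y' = 0, and therefore
  dy/dx = -(8 + y/x)/(ln(x))
        = -((8x + y)/x)/(ln(x)) = (-8x - y)/(x·ln(x))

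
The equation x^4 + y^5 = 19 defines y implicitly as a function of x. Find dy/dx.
Differentiate the relation implicitly: treat y = y(x) and apply the chain rule, so every y-derivative picks up a y' = dy/dx factor.

With everything moved to the left-hand side, differentiate term by term:
  d/dx[x^4] = 4x^3
  d/dx[y^5] = 5y^4·y'
  d/dx[-19] = 0

Separating the contributions that come from x directly and those that come through y:
  without y':      4x^3
  multiplying y':  5y^4

so (4x^3) + (5y^4)·y' = 0, and therefore
  dy/dx = -(4x^3)/(5y^4) = -4x^3/(5y^4)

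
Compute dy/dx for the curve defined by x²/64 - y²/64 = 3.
Differentiate both sides with respect to x, treating y as y(x). By the chain rule, any term containing y contributes a factor of y' = dy/dx when we differentiate it.

Move every term to one side and write the relation as F(x, y) = 0. Term by term,
  d/dx[x^2/64] = x/32
  d/dx[-y^2/64] = -y·y'/32
  d/dx[-3] = 0

The pieces without y' make up ∂F/∂x and the coefficient of y' is ∂F/∂y:
  ∂F/∂x = x/32,
  ∂F/∂y = -y/32.

Since d/dx[F] = ∂F/∂x + (∂F/∂y)·y' = 0, solve for y':
  (∂F/∂y)·y' = -∂F/∂x
  dy/dx = -(∂F/∂x)/(∂F/∂y) = -(x/32)/(-y/32) = x/y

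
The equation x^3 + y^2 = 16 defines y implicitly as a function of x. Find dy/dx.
Apply d/dx to both sides, remembering that y depends on x. Each occurrence of y therefore brings in a y' = dy/dx via the chain rule.

With F(x, y) equal to the left-hand side minus the right, differentiate F term by term:
  d/dx[x^3] = 3x^2
  d/dx[y^2] = 2y·y'
  d/dx[-16] = 0
Adding these up, d/dx[F] = 0 becomes
  (3x^2) + (2y)·y' = 0,
so isolating y',
  dy/dx = -(3x^2)/(2y) = -3x^2/(2y)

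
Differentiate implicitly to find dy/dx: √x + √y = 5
Differentiate the relation implicitly: treat y = y(x) and apply the chain rule, so every y-derivative picks up a y' = dy/dx factor.

With everything moved to the left-hand side, differentiate term by term:
  d/dx[√(x)] = 1/(2√(x))
  d/dx[√(y)] = y'/(2√(y))
  d/dx[-5] = 0

Separating the contributions that come from x directly and those that come through y:
  without y':      1/(2√(x))
  multiplying y':  1/(2√(y))

so (1/(2√(x))) + (1/(2√(y)))·y' = 0, and therefore
  dy/dx = -(1/(2√(x)))/(1/(2√(y))) = -√(y)/√(x)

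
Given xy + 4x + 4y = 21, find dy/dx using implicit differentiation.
Take d/dx of both sides. Since y is implicitly a function of x, the chain rule attaches a y' = dy/dx factor whenever we differentiate through y.

Set F(x, y) = (left side) − (right side), so the curve is F = 0. Differentiating each term of F:
  d/dx[xy] = x·y' + y
  d/dx[4x] = 4
  d/dx[4y] = 4·y'
  d/dx[-21] = 0

Collecting, the y'-free part is the partial derivative in x and the y' coefficient is the partial derivative in y:
  ∂F/∂x = y + 4
  ∂F/∂y = x + 4

so d/dx[F(x, y(x))] = ∂F/∂x + (∂F/∂y)·y' = 0. Rearranging,
  dy/dx = -(∂F/∂x)/(∂F/∂y) = -(y + 4)/(x + 4) = (-y - 4)/(x + 4)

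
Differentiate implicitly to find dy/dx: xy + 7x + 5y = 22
Take d/dx of both sides. Since y is implicitly a function of x, the chain rule attaches a y' = dy/dx factor whenever we differentiate through y.

Set F(x, y) = (left side) − (right side), so the curve is F = 0. Differentiating each term of F:
  d/dx[xy] = x·y' + y
  d/dx[7x] = 7
  d/dx[5y] = 5·y'
  d/dx[-22] = 0

Collecting, the y'-free part is the partial derivative in x and the y' coefficient is the partial derivative in y:
  ∂F/∂x = y + 7
  ∂F/∂y = x + 5

so d/dx[F(x, y(x))] = ∂F/∂x + (∂F/∂y)·y' = 0. Rearranging,
  dy/dx = -(∂F/∂x)/(∂F/∂y) = -(y + 7)/(x + 5) = (-y - 7)/(x + 5)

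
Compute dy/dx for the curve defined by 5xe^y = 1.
Apply d/dx to both sides, remembering that y depends on x. Each occurrence of y therefore brings in a y' = dy/dx via the chain rule.

With F(x, y) equal to the left-hand side minus the right, differentiate F term by term:
  d/dx[5x·e^(y)] = 5x·y'·e^(y) + 5e^(y)
  d/dx[-1] = 0
Adding these up, d/dx[F] = 0 becomes
  (5e^(y)) + (5x·e^(y))·y' = 0,
so isolating y',
  dy/dx = -(5e^(y))/(5x·e^(y)) = -1/x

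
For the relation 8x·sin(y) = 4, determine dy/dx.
Differentiate the relation implicitly: treat y = y(x) and apply the chain rule, so every y-derivative picks up a y' = dy/dx factor.

With everything moved to the left-hand side, differentiate term by term:
  d/dx[8x·sin(y)] = 8x·y'·cos(y) + 8sin(y)
  d/dx[-4] = 0

Separating the contributions that come from x directly and those that come through y:
  without y':      8sin(y)
  multiplying y':  8x·cos(y)

so (8sin(y)) + (8x·cos(y))·y' = 0, and therefore
  dy/dx = -(8sin(y))/(8x·cos(y)) = -tan(y)/x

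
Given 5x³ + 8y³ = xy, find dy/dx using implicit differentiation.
Differentiate both sides with respect to x, treating y as y(x). By the chain rule, any term containing y contributes a factor of y' = dy/dx when we differentiate it.

Move every term to one side and write the relation as F(x, y) = 0. Term by term,
  d/dx[5x^3] = 15x^2
  d/dx[-xy] = -x·y' - y
  d/dx[8y^3] = 24y^2·y'

The pieces without y' make up ∂F/∂x and the coefficient of y' is ∂F/∂y:
  ∂F/∂x = 15x^2 - y,
  ∂F/∂y = -x + 24y^2.

Since d/dx[F] = ∂F/∂x + (∂F/∂y)·y' = 0, solve for y':
  (∂F/∂y)·y' = -∂F/∂x
  dy/dx = -(∂F/∂x)/(∂F/∂y) = -(15x^2 - y)/(-x + 24y^2) = (15x^2 - y)/(x - 24y^2)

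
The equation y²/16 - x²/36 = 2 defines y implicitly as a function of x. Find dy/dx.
Differentiate both sides with respect to x, treating y as y(x). By the chain rule, any term containing y contributes a factor of y' = dy/dx when we differentiate it.

Move every term to one side and write the relation as F(x, y) = 0. Term by term,
  d/dx[-x^2/36] = -x/18
  d/dx[y^2/16] = y·y'/8
  d/dx[-2] = 0

The pieces without y' make up ∂F/∂x and the coefficient of y' is ∂F/∂y:
  ∂F/∂x = -x/18,
  ∂F/∂y = y/8.

Since d/dx[F] = ∂F/∂x + (∂F/∂y)·y' = 0, solve for y':
  (∂F/∂y)·y' = -∂F/∂x
  dy/dx = -(∂F/∂x)/(∂F/∂y) = -(-x/18)/(y/8) = 4x/(9y)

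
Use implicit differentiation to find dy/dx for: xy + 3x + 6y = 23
Differentiate the relation implicitly: treat y = y(x) and apply the chain rule, so every y-derivative picks up a y' = dy/dx factor.

With everything moved to the left-hand side, differentiate term by term:
  d/dx[xy] = x·y' + y
  d/dx[3x] = 3
  d/dx[6y] = 6·y'
  d/dx[-23] = 0

Separating the contributions that come from x directly and those that come through y:
  without y':      y + 3
  multiplying y':  x + 6

so (y + 3) + (x + 6)·y' = 0, and therefore
  dy/dx = -(y + 3)/(x + 6) = (-y - 3)/(x + 6)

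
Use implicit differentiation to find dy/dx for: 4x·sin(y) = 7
Take d/dx of both sides. Since y is implicitly a function of x, the chain rule attaches a y' = dy/dx factor whenever we differentiate through y.

Set F(x, y) = (left side) − (right side), so the curve is F = 0. Differentiating each term of F:
  d/dx[4x·sin(y)] = 4x·y'·cos(y) + 4sin(y)
  d/dx[-7] = 0

Collecting, the y'-free part is the partial derivative in x and the y' coefficient is the partial derivative in y:
  ∂F/∂x = 4sin(y)
  ∂F/∂y = 4x·cos(y)

so d/dx[F(x, y(x))] = ∂F/∂x + (∂F/∂y)·y' = 0. Rearranging,
  dy/dx = -(∂F/∂x)/(∂F/∂y) = -(4sin(y))/(4x·cos(y)) = -tan(y)/x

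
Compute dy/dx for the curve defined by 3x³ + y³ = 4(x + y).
Take d/dx of both sides. Since y is implicitly a function of x, the chain rule attaches a y' = dy/dx factor whenever we differentiate through y.

Set F(x, y) = (left side) − (right side), so the curve is F = 0. Differentiating each term of F:
  d/dx[3x^3] = 9x^2
  d/dx[-4x] = -4
  d/dx[y^3] = 3y^2·y'
  d/dx[-4y] = -4·y'

Collecting, the y'-free part is the partial derivative in x and the y' coefficient is the partial derivative in y:
  ∂F/∂x = 9x^2 - 4
  ∂F/∂y = 3y^2 - 4

so d/dx[F(x, y(x))] = ∂F/∂x + (∂F/∂y)·y' = 0. Rearranging,
  dy/dx = -(∂F/∂x)/(∂F/∂y) = -(9x^2 - 4)/(3y^2 - 4) = (4 - 9x^2)/(3y^2 - 4)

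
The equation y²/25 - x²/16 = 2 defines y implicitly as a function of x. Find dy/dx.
Differentiate both sides with respect to x, treating y as y(x). By the chain rule, any term containing y contributes a factor of y' = dy/dx when we differentiate it.

Move every term to one side and write the relation as F(x, y) = 0. Term by term,
  d/dx[-x^2/16] = -x/8
  d/dx[y^2/25] = 2y·y'/25
  d/dx[-2] = 0

The pieces without y' make up ∂F/∂x and the coefficient of y' is ∂F/∂y:
  ∂F/∂x = -x/8,
  ∂F/∂y = 2y/25.

Since d/dx[F] = ∂F/∂x + (∂F/∂y)·y' = 0, solve for y':
  (∂F/∂y)·y' = -∂F/∂x
  dy/dx = -(∂F/∂x)/(∂F/∂y) = -(-x/8)/(2y/25) = 25x/(16y)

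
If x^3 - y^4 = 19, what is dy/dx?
Take d/dx of both sides. Since y is implicitly a function of x, the chain rule attaches a y' = dy/dx factor whenever we differentiate through y.

Set F(x, y) = (left side) − (right side), so the curve is F = 0. Differentiating each term of F:
  d/dx[x^3] = 3x^2
  d/dx[-y^4] = -4y^3·y'
  d/dx[-19] = 0

Collecting, the y'-free part is the partial derivative in x and the y' coefficient is the partial derivative in y:
  ∂F/∂x = 3x^2
  ∂F/∂y = -4y^3

so d/dx[F(x, y(x))] = ∂F/∂x + (∂F/∂y)·y' = 0. Rearranging,
  dy/dx = -(∂F/∂x)/(∂F/∂y) = -(3x^2)/(-4y^3) = 3x^2/(4y^3)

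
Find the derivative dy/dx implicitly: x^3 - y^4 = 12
Differentiate the relation implicitly: treat y = y(x) and apply the chain rule, so every y-derivative picks up a y' = dy/dx factor.

With everything moved to the left-hand side, differentiate term by term:
  d/dx[x^3] = 3x^2
  d/dx[-y^4] = -4y^3·y'
  d/dx[-12] = 0

Separating the contributions that come from x directly and those that come through y:
  without y':      3x^2
  multiplying y':  -4y^3

so (3x^2) + (-4y^3)·y' = 0, and therefore
  dy/dx = -(3x^2)/(-4y^3) = 3x^2/(4y^3)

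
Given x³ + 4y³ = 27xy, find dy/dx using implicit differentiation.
Differentiate both sides with respect to x, treating y as y(x). By the chain rule, any term containing y contributes a factor of y' = dy/dx when we differentiate it.

Move every term to one side and write the relation as F(x, y) = 0. Term by term,
  d/dx[x^3] = 3x^2
  d/dx[-27xy] = -27x·y' - 27y
  d/dx[4y^3] = 12y^2·y'

The pieces without y' make up ∂F/∂x and the coefficient of y' is ∂F/∂y:
  ∂F/∂x = 3x^2 - 27y,
  ∂F/∂y = -27x + 12y^2.

Since d/dx[F] = ∂F/∂x + (∂F/∂y)·y' = 0, solve for y':
  (∂F/∂y)·y' = -∂F/∂x
  dy/dx = -(∂F/∂x)/(∂F/∂y) = -(3x^2 - 27y)/(-27x + 12y^2) = (x^2 - 9y)/(9x - 4y^2)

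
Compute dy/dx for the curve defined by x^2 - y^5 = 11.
Apply d/dx to both sides, remembering that y depends on x. Each occurrence of y therefore brings in a y' = dy/dx via the chain rule.

With F(x, y) equal to the left-hand side minus the right, differentiate F term by term:
  d/dx[x^2] = 2x
  d/dx[-y^5] = -5y^4·y'
  d/dx[-11] = 0
Adding these up, d/dx[F] = 0 becomes
  (2x) + (-5y^4)·y' = 0,
so isolating y',
  dy/dx = -(2x)/(-5y^4) = 2x/(5y^4)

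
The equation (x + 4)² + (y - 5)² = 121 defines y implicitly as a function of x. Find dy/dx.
Differentiate the relation implicitly: treat y = y(x) and apply the chain rule, so every y-derivative picks up a y' = dy/dx factor.

With everything moved to the left-hand side, differentiate term by term:
  d/dx[(x + 4)^2] = 2x + 8
  d/dx[(y - 5)^2] = 2·y'(y - 5)
  d/dx[-121] = 0

Separating the contributions that come from x directly and those that come through y:
  without y':      2x + 8
  multiplying y':  2y - 10

so (2x + 8) + (2y - 10)·y' = 0, and therefore
  dy/dx = -(2x + 8)/(2y - 10) = (-x - 4)/(y - 5)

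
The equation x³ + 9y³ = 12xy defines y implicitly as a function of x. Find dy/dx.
Take d/dx of both sides. Since y is implicitly a function of x, the chain rule attaches a y' = dy/dx factor whenever we differentiate through y.

Set F(x, y) = (left side) − (right side), so the curve is F = 0. Differentiating each term of F:
  d/dx[x^3] = 3x^2
  d/dx[-12xy] = -12x·y' - 12y
  d/dx[9y^3] = 27y^2·y'

Collecting, the y'-free part is the partial derivative in x and the y' coefficient is the partial derivative in y:
  ∂F/∂x = 3x^2 - 12y
  ∂F/∂y = -12x + 27y^2

so d/dx[F(x, y(x))] = ∂F/∂x + (∂F/∂y)·y' = 0. Rearranging,
  dy/dx = -(∂F/∂x)/(∂F/∂y) = -(3x^2 - 12y)/(-12x + 27y^2) = (x^2 - 4y)/(4x - 9y^2)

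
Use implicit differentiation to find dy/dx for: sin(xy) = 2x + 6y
Differentiate the relation implicitly: treat y = y(x) and apply the chain rule, so every y-derivative picks up a y' = dy/dx factor.

With everything moved to the left-hand side, differentiate term by term:
  d/dx[-2x] = -2
  d/dx[-6y] = -6·y'
  d/dx[sin(xy)] = (x·y' + y)·cos(xy)

Separating the contributions that come from x directly and those that come through y:
  without y':      y·cos(xy) - 2
  multiplying y':  x·cos(xy) - 6

so (y·cos(xy) - 2) + (x·cos(xy) - 6)·y' = 0, and therefore
  dy/dx = -(y·cos(xy) - 2)/(x·cos(xy) - 6) = (-y·cos(xy) + 2)/(x·cos(xy) - 6)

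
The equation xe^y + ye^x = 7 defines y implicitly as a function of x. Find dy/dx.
Differentiate both sides with respect to x, treating y as y(x). By the chain rule, any term containing y contributes a factor of y' = dy/dx when we differentiate it.

Move every term to one side and write the relation as F(x, y) = 0. Term by term,
  d/dx[x·e^(y)] = x·y'·e^(y) + e^(y)
  d/dx[y·e^(x)] = y·e^(x) + y'·e^(x)
  d/dx[-7] = 0

The pieces without y' make up ∂F/∂x and the coefficient of y' is ∂F/∂y:
  ∂F/∂x = y·e^(x) + e^(y),
  ∂F/∂y = x·e^(y) + e^(x).

Since d/dx[F] = ∂F/∂x + (∂F/∂y)·y' = 0, solve for y':
  (∂F/∂y)·y' = -∂F/∂x
  dy/dx = -(∂F/∂x)/(∂F/∂y) = -(y·e^(x) + e^(y))/(x·e^(y) + e^(x)) = (-y·e^(x) - e^(y))/(x·e^(y) + e^(x))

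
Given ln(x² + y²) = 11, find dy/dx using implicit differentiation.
Apply d/dx to both sides, remembering that y depends on x. Each occurrence of y therefore brings in a y' = dy/dx via the chain rule.

With F(x, y) equal to the left-hand side minus the right, differentiate F term by term:
  d/dx[ln(x^2 + y^2)] = (2x + 2y·y')/(x^2 + y^2)
  d/dx[-11] = 0
Adding these up, d/dx[F] = 0 becomes
  (2x/(x^2 + y^2)) + (2y/(x^2 + y^2))·y' = 0,
so isolating y',
  dy/dx = -(2x/(x^2 + y^2))/(2y/(x^2 + y^2)) = -x/y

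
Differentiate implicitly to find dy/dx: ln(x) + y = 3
Differentiate the relation implicitly: treat y = y(x) and apply the chain rule, so every y-derivative picks up a y' = dy/dx factor.

With everything moved to the left-hand side, differentiate term by term:
  d/dx[y] = y'
  d/dx[ln(x)] = 1/x
  d/dx[-3] = 0

Separating the contributions that come from x directly and those that come through y:
  without y':      1/x
  multiplying y':  1

so (1/x) + (1)·y' = 0, and therefore
  dy/dx = -(1/x)/(1) = -1/x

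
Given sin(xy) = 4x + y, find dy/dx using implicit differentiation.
Take d/dx of both sides. Since y is implicitly a function of x, the chain rule attaches a y' = dy/dx factor whenever we differentiate through y.

Set F(x, y) = (left side) − (right side), so the curve is F = 0. Differentiating each term of F:
  d/dx[-4x] = -4
  d/dx[-y] = -y'
  d/dx[sin(xy)] = (x·y' + y)·cos(xy)

Collecting, the y'-free part is the partial derivative in x and the y' coefficient is the partial derivative in y:
  ∂F/∂x = y·cos(xy) - 4
  ∂F/∂y = x·cos(xy) - 1

so d/dx[F(x, y(x))] = ∂F/∂x + (∂F/∂y)·y' = 0. Rearranging,
  dy/dx = -(∂F/∂x)/(∂F/∂y) = -(y·cos(xy) - 4)/(x·cos(xy) - 1) = (-y·cos(xy) + 4)/(x·cos(xy) - 1)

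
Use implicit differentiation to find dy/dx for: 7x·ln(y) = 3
Apply d/dx to both sides, remembering that y depends on x. Each occurrence of y therefore brings in a y' = dy/dx via the chain rule.

With F(x, y) equal to the left-hand side minus the right, differentiate F term by term:
  d/dx[7x·ln(y)] = 7x·y'/y + 7ln(y)
  d/dx[-3] = 0
Adding these up, d/dx[F] = 0 becomes
  (7ln(y)) + (7x/y)·y' = 0,
so isolating y',
  dy/dx = -(7ln(y))/(7x/y) = -y·ln(y)/x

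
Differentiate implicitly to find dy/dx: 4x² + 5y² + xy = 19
Differentiate the relation implicitly: treat y = y(x) and apply the chain rule, so every y-derivative picks up a y' = dy/dx factor.

With everything moved to the left-hand side, differentiate term by term:
  d/dx[4x^2] = 8x
  d/dx[xy] = x·y' + y
  d/dx[5y^2] = 10y·y'
  d/dx[-19] = 0

Separating the contributions that come from x directly and those that come through y:
  without y':      8x + y
  multiplying y':  x + 10y

so (8x + y) + (x + 10y)·y' = 0, and therefore
  dy/dx = -(8x + y)/(x + 10y) = (-8x - y)/(x + 10y)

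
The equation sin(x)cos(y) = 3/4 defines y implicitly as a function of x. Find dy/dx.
Take d/dx of both sides. Since y is implicitly a function of x, the chain rule attaches a y' = dy/dx factor whenever we differentiate through y.

Set F(x, y) = (left side) − (right side), so the curve is F = 0. Differentiating each term of F:
  d/dx[sin(x)·cos(y)] = -y'·sin(x)·sin(y) + cos(x)·cos(y)
  d/dx[-3/4] = 0

Collecting, the y'-free part is the partial derivative in x and the y' coefficient is the partial derivative in y:
  ∂F/∂x = cos(x)·cos(y)
  ∂F/∂y = -sin(x)·sin(y)

so d/dx[F(x, y(x))] = ∂F/∂x + (∂F/∂y)·y' = 0. Rearranging,
  dy/dx = -(∂F/∂x)/(∂F/∂y) = -(cos(x)·cos(y))/(-sin(x)·sin(y)) = 1/(tan(x)·tan(y))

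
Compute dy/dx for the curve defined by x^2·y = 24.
Take d/dx of both sides. Since y is implicitly a function of x, the chain rule attaches a y' = dy/dx factor whenever we differentiate through y.

Set F(x, y) = (left side) − (right side), so the curve is F = 0. Differentiating each term of F:
  d/dx[x^2y] = x^2·y' + 2xy
  d/dx[-24] = 0

Collecting, the y'-free part is the partial derivative in x and the y' coefficient is the partial derivative in y:
  ∂F/∂x = 2xy
  ∂F/∂y = x^2

so d/dx[F(x, y(x))] = ∂F/∂x + (∂F/∂y)·y' = 0. Rearranging,
  dy/dx = -(∂F/∂x)/(∂F/∂y) = -(2xy)/(x^2) = -2y/x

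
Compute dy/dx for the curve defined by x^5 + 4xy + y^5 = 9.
Differentiate the relation implicitly: treat y = y(x) and apply the chain rule, so every y-derivative picks up a y' = dy/dx factor.

With everything moved to the left-hand side, differentiate term by term:
  d/dx[x^5] = 5x^4
  d/dx[4xy] = 4x·y' + 4y
  d/dx[y^5] = 5y^4·y'
  d/dx[-9] = 0

Separating the contributions that come from x directly and those that come through y:
  without y':      5x^4 + 4y
  multiplying y':  4x + 5y^4

so (5x^4 + 4y) + (4x + 5y^4)·y' = 0, and therefore
  dy/dx = -(5x^4 + 4y)/(4x + 5y^4) = (-5x^4 - 4y)/(4x + 5y^4)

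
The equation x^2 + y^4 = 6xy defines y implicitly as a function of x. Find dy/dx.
Differentiate the relation implicitly: treat y = y(x) and apply the chain rule, so every y-derivative picks up a y' = dy/dx factor.

With everything moved to the left-hand side, differentiate term by term:
  d/dx[x^2] = 2x
  d/dx[-6xy] = -6x·y' - 6y
  d/dx[y^4] = 4y^3·y'

Separating the contributions that come from x directly and those that come through y:
  without y':      2x - 6y
  multiplying y':  -6x + 4y^3

so (2x - 6y) + (-6x + 4y^3)·y' = 0, and therefore
  dy/dx = -(2x - 6y)/(-6x + 4y^3) = (x - 3y)/(3x - 2y^3)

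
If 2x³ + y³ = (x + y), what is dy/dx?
Differentiate both sides with respect to x, treating y as y(x). By the chain rule, any term containing y contributes a factor of y' = dy/dx when we differentiate it.

Move every term to one side and write the relation as F(x, y) = 0. Term by term,
  d/dx[2x^3] = 6x^2
  d/dx[-x] = -1
  d/dx[y^3] = 3y^2·y'
  d/dx[-y] = -y'

The pieces without y' make up ∂F/∂x and the coefficient of y' is ∂F/∂y:
  ∂F/∂x = 6x^2 - 1,
  ∂F/∂y = 3y^2 - 1.

Since d/dx[F] = ∂F/∂x + (∂F/∂y)·y' = 0, solve for y':
  (∂F/∂y)·y' = -∂F/∂x
  dy/dx = -(∂F/∂x)/(∂F/∂y) = -(6x^2 - 1)/(3y^2 - 1) = (1 - 6x^2)/(3y^2 - 1)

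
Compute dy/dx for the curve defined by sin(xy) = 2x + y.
Apply d/dx to both sides, remembering that y depends on x. Each occurrence of y therefore brings in a y' = dy/dx via the chain rule.

With F(x, y) equal to the left-hand side minus the right, differentiate F term by term:
  d/dx[-2x] = -2
  d/dx[-y] = -y'
  d/dx[sin(xy)] = (x·y' + y)·cos(xy)
Adding these up, d/dx[F] = 0 becomes
  (y·cos(xy) - 2) + (x·cos(xy) - 1)·y' = 0,
so isolating y',
  dy/dx = -(y·cos(xy) - 2)/(x·cos(xy) - 1) = (-y·cos(xy) + 2)/(x·cos(xy) - 1)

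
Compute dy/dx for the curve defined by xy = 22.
Take d/dx of both sides. Since y is implicitly a function of x, the chain rule attaches a y' = dy/dx factor whenever we differentiate through y.

Set F(x, y) = (left side) − (right side), so the curve is F = 0. Differentiating each term of F:
  d/dx[xy] = x·y' + y
  d/dx[-22] = 0

Collecting, the y'-free part is the partial derivative in x and the y' coefficient is the partial derivative in y:
  ∂F/∂x = y
  ∂F/∂y = x

so d/dx[F(x, y(x))] = ∂F/∂x + (∂F/∂y)·y' = 0. Rearranging,
  dy/dx = -(∂F/∂x)/(∂F/∂y) = -(y)/(x) = -y/x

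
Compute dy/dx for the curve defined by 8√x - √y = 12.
Differentiate the relation implicitly: treat y = y(x) and apply the chain rule, so every y-derivative picks up a y' = dy/dx factor.

With everything moved to the left-hand side, differentiate term by term:
  d/dx[8√(x)] = 4/√(x)
  d/dx[-√(y)] = -y'/(2√(y))
  d/dx[-12] = 0

Separating the contributions that come from x directly and those that come through y:
  without y':      4/√(x)
  multiplying y':  -1/(2√(y))

so (4/√(x)) + (-1/(2√(y)))·y' = 0, and therefore
  dy/dx = -(4/√(x))/(-1/(2√(y))) = 8√(y)/√(x)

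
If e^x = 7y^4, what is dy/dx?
Take d/dx of both sides. Since y is implicitly a function of x, the chain rule attaches a y' = dy/dx factor whenever we differentiate through y.

Set F(x, y) = (left side) − (right side), so the curve is F = 0. Differentiating each term of F:
  d/dx[-7y^4] = -28y^3·y'
  d/dx[e^(x)] = e^(x)

Collecting, the y'-free part is the partial derivative in x and the y' coefficient is the partial derivative in y:
  ∂F/∂x = e^(x)
  ∂F/∂y = -28y^3

so d/dx[F(x, y(x))] = ∂F/∂x + (∂F/∂y)·y' = 0. Rearranging,
  dy/dx = -(∂F/∂x)/(∂F/∂y) = -(e^(x))/(-28y^3) = e^(x)/(28y^3)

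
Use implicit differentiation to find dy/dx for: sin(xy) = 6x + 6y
Take d/dx of both sides. Since y is implicitly a function of x, the chain rule attaches a y' = dy/dx factor whenever we differentiate through y.

Set F(x, y) = (left side) − (right side), so the curve is F = 0. Differentiating each term of F:
  d/dx[-6x] = -6
  d/dx[-6y] = -6·y'
  d/dx[sin(xy)] = (x·y' + y)·cos(xy)

Collecting, the y'-free part is the partial derivative in x and the y' coefficient is the partial derivative in y:
  ∂F/∂x = y·cos(xy) - 6
  ∂F/∂y = x·cos(xy) - 6

so d/dx[F(x, y(x))] = ∂F/∂x + (∂F/∂y)·y' = 0. Rearranging,
  dy/dx = -(∂F/∂x)/(∂F/∂y) = -(y·cos(xy) - 6)/(x·cos(xy) - 6) = (-y·cos(xy) + 6)/(x·cos(xy) - 6)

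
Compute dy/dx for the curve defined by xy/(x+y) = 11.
Apply d/dx to both sides, remembering that y depends on x. Each occurrence of y therefore brings in a y' = dy/dx via the chain rule.

With F(x, y) equal to the left-hand side minus the right, differentiate F term by term:
  d/dx[xy/(x + y)] = xy(-y' - 1)/(x + y)^2 + x·y'/(x + y) + y/(x + y)
  d/dx[-11] = 0
Adding these up, d/dx[F] = 0 becomes
  (-xy/(x + y)^2 + y/(x + y)) + (-xy/(x + y)^2 + x/(x + y))·y' = 0,
so isolating y',
  dy/dx = -(-xy/(x + y)^2 + y/(x + y))/(-xy/(x + y)^2 + x/(x + y))
        = -(y^2/(x + y)^2)/(x^2/(x + y)^2) = -y^2/x^2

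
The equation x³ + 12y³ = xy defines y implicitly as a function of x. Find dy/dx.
Differentiate the relation implicitly: treat y = y(x) and apply the chain rule, so every y-derivative picks up a y' = dy/dx factor.

With everything moved to the left-hand side, differentiate term by term:
  d/dx[x^3] = 3x^2
  d/dx[-xy] = -x·y' - y
  d/dx[12y^3] = 36y^2·y'

Separating the contributions that come from x directly and those that come through y:
  without y':      3x^2 - y
  multiplying y':  -x + 36y^2

so (3x^2 - y) + (-x + 36y^2)·y' = 0, and therefore
  dy/dx = -(3x^2 - y)/(-x + 36y^2) = (3x^2 - y)/(x - 36y^2)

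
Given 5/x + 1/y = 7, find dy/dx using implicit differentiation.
Take d/dx of both sides. Since y is implicitly a function of x, the chain rule attaches a y' = dy/dx factor whenever we differentiate through y.

Set F(x, y) = (left side) − (right side), so the curve is F = 0. Differentiating each term of F:
  d/dx[1/y] = -y'/y^2
  d/dx[5/x] = -5/x^2
  d/dx[-7] = 0

Collecting, the y'-free part is the partial derivative in x and the y' coefficient is the partial derivative in y:
  ∂F/∂x = -5/x^2
  ∂F/∂y = -1/y^2

so d/dx[F(x, y(x))] = ∂F/∂x + (∂F/∂y)·y' = 0. Rearranging,
  dy/dx = -(∂F/∂x)/(∂F/∂y) = -(-5/x^2)/(-1/y^2) = -5y^2/x^2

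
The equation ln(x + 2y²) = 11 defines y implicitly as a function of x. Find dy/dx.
Take d/dx of both sides. Since y is implicitly a function of x, the chain rule attaches a y' = dy/dx factor whenever we differentiate through y.

Set F(x, y) = (left side) − (right side), so the curve is F = 0. Differentiating each term of F:
  d/dx[ln(x + 2y^2)] = (4y·y' + 1)/(x + 2y^2)
  d/dx[-11] = 0

Collecting, the y'-free part is the partial derivative in x and the y' coefficient is the partial derivative in y:
  ∂F/∂x = 1/(x + 2y^2)
  ∂F/∂y = 4y/(x + 2y^2)

so d/dx[F(x, y(x))] = ∂F/∂x + (∂F/∂y)·y' = 0. Rearranging,
  dy/dx = -(∂F/∂x)/(∂F/∂y) = -(1/(x + 2y^2))/(4y/(x + 2y^2)) = -1/(4y)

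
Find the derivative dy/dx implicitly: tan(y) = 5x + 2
Differentiate the relation implicitly: treat y = y(x) and apply the chain rule, so every y-derivative picks up a y' = dy/dx factor.

With everything moved to the left-hand side, differentiate term by term:
  d/dx[-5x] = -5
  d/dx[tan(y)] = y'(tan(y)^2 + 1)
  d/dx[-2] = 0

Separating the contributions that come from x directly and those that come through y:
  without y':      -5
  multiplying y':  tan(y)^2 + 1

so (-5) + (tan(y)^2 + 1)·y' = 0, and therefore
  dy/dx = -(-5)/(tan(y)^2 + 1) = 5cos(y)^2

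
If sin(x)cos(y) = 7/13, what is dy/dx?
Take d/dx of both sides. Since y is implicitly a function of x, the chain rule attaches a y' = dy/dx factor whenever we differentiate through y.

Set F(x, y) = (left side) − (right side), so the curve is F = 0. Differentiating each term of F:
  d/dx[sin(x)·cos(y)] = -y'·sin(x)·sin(y) + cos(x)·cos(y)
  d/dx[-7/13] = 0

Collecting, the y'-free part is the partial derivative in x and the y' coefficient is the partial derivative in y:
  ∂F/∂x = cos(x)·cos(y)
  ∂F/∂y = -sin(x)·sin(y)

so d/dx[F(x, y(x))] = ∂F/∂x + (∂F/∂y)·y' = 0. Rearranging,
  dy/dx = -(∂F/∂x)/(∂F/∂y) = -(cos(x)·cos(y))/(-sin(x)·sin(y)) = 1/(tan(x)·tan(y))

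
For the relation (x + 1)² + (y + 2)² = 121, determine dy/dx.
Differentiate both sides with respect to x, treating y as y(x). By the chain rule, any term containing y contributes a factor of y' = dy/dx when we differentiate it.

Move every term to one side and write the relation as F(x, y) = 0. Term by term,
  d/dx[(x + 1)^2] = 2x + 2
  d/dx[(y + 2)^2] = 2·y'(y + 2)
  d/dx[-121] = 0

The pieces without y' make up ∂F/∂x and the coefficient of y' is ∂F/∂y:
  ∂F/∂x = 2x + 2,
  ∂F/∂y = 2y + 4.

Since d/dx[F] = ∂F/∂x + (∂F/∂y)·y' = 0, solve for y':
  (∂F/∂y)·y' = -∂F/∂x
  dy/dx = -(∂F/∂x)/(∂F/∂y) = -(2x + 2)/(2y + 4) = (-x - 1)/(y + 2)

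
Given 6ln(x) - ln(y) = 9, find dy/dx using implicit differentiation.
Apply d/dx to both sides, remembering that y depends on x. Each occurrence of y therefore brings in a y' = dy/dx via the chain rule.

With F(x, y) equal to the left-hand side minus the right, differentiate F term by term:
  d/dx[6ln(x)] = 6/x
  d/dx[-ln(y)] = -y'/y
  d/dx[-9] = 0
Adding these up, d/dx[F] = 0 becomes
  (6/x) + (-1/y)·y' = 0,
so isolating y',
  dy/dx = -(6/x)/(-1/y) = 6y/x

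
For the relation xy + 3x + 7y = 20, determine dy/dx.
Differentiate both sides with respect to x, treating y as y(x). By the chain rule, any term containing y contributes a factor of y' = dy/dx when we differentiate it.

Move every term to one side and write the relation as F(x, y) = 0. Term by term,
  d/dx[xy] = x·y' + y
  d/dx[3x] = 3
  d/dx[7y] = 7·y'
  d/dx[-20] = 0

The pieces without y' make up ∂F/∂x and the coefficient of y' is ∂F/∂y:
  ∂F/∂x = y + 3,
  ∂F/∂y = x + 7.

Since d/dx[F] = ∂F/∂x + (∂F/∂y)·y' = 0, solve for y':
  (∂F/∂y)·y' = -∂F/∂x
  dy/dx = -(∂F/∂x)/(∂F/∂y) = -(y + 3)/(x + 7) = (-y - 3)/(x + 7)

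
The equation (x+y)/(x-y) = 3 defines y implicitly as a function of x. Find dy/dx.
Differentiate the relation implicitly: treat y = y(x) and apply the chain rule, so every y-derivative picks up a y' = dy/dx factor.

With everything moved to the left-hand side, differentiate term by term:
  d/dx[(x + y)/(x - y)] = (y' + 1)/(x - y) + (x + y)(y' - 1)/(x - y)^2
  d/dx[-3] = 0

Separating the contributions that come from x directly and those that come through y:
  without y':      1/(x - y) - (x + y)/(x - y)^2
  multiplying y':  1/(x - y) + (x + y)/(x - y)^2

so (1/(x - y) - (x + y)/(x - y)^2) + (1/(x - y) + (x + y)/(x - y)^2)·y' = 0, and therefore
  dy/dx = -(1/(x - y) - (x + y)/(x - y)^2)/(1/(x - y) + (x + y)/(x - y)^2)
        = -(-2y/(x - y)^2)/(2x/(x - y)^2) = y/x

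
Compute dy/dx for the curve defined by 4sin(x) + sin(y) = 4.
Differentiate the relation implicitly: treat y = y(x) and apply the chain rule, so every y-derivative picks up a y' = dy/dx factor.

With everything moved to the left-hand side, differentiate term by term:
  d/dx[4sin(x)] = 4cos(x)
  d/dx[sin(y)] = y'·cos(y)
  d/dx[-4] = 0

Separating the contributions that come from x directly and those that come through y:
  without y':      4cos(x)
  multiplying y':  cos(y)

so (4cos(x)) + (cos(y))·y' = 0, and therefore
  dy/dx = -(4cos(x))/(cos(y)) = -4cos(x)/cos(y)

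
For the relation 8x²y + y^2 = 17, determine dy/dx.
Differentiate the relation implicitly: treat y = y(x) and apply the chain rule, so every y-derivative picks up a y' = dy/dx factor.

With everything moved to the left-hand side, differentiate term by term:
  d/dx[8x^2y] = 8x^2·y' + 16xy
  d/dx[y^2] = 2y·y'
  d/dx[-17] = 0

Separating the contributions that come from x directly and those that come through y:
  without y':      16xy
  multiplying y':  8x^2 + 2y

so (16xy) + (8x^2 + 2y)·y' = 0, and therefore
  dy/dx = -(16xy)/(8x^2 + 2y) = -8xy/(4x^2 + y)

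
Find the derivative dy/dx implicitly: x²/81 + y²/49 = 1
Differentiate both sides with respect to x, treating y as y(x). By the chain rule, any term containing y contributes a factor of y' = dy/dx when we differentiate it.

Move every term to one side and write the relation as F(x, y) = 0. Term by term,
  d/dx[x^2/81] = 2x/81
  d/dx[y^2/49] = 2y·y'/49
  d/dx[-1] = 0

The pieces without y' make up ∂F/∂x and the coefficient of y' is ∂F/∂y:
  ∂F/∂x = 2x/81,
  ∂F/∂y = 2y/49.

Since d/dx[F] = ∂F/∂x + (∂F/∂y)·y' = 0, solve for y':
  (∂F/∂y)·y' = -∂F/∂x
  dy/dx = -(∂F/∂x)/(∂F/∂y) = -(2x/81)/(2y/49) = -49x/(81y)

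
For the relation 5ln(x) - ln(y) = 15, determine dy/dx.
Differentiate the relation implicitly: treat y = y(x) and apply the chain rule, so every y-derivative picks up a y' = dy/dx factor.

With everything moved to the left-hand side, differentiate term by term:
  d/dx[5ln(x)] = 5/x
  d/dx[-ln(y)] = -y'/y
  d/dx[-15] = 0

Separating the contributions that come from x directly and those that come through y:
  without y':      5/x
  multiplying y':  -1/y

so (5/x) + (-1/y)·y' = 0, and therefore
  dy/dx = -(5/x)/(-1/y) = 5y/x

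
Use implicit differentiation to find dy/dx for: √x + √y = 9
Take d/dx of both sides. Since y is implicitly a function of x, the chain rule attaches a y' = dy/dx factor whenever we differentiate through y.

Set F(x, y) = (left side) − (right side), so the curve is F = 0. Differentiating each term of F:
  d/dx[√(x)] = 1/(2√(x))
  d/dx[√(y)] = y'/(2√(y))
  d/dx[-9] = 0

Collecting, the y'-free part is the partial derivative in x and the y' coefficient is the partial derivative in y:
  ∂F/∂x = 1/(2√(x))
  ∂F/∂y = 1/(2√(y))

so d/dx[F(x, y(x))] = ∂F/∂x + (∂F/∂y)·y' = 0. Rearranging,
  dy/dx = -(∂F/∂x)/(∂F/∂y) = -(1/(2√(x)))/(1/(2√(y))) = -√(y)/√(x)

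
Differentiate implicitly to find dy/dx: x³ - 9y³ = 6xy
Apply d/dx to both sides, remembering that y depends on x. Each occurrence of y therefore brings in a y' = dy/dx via the chain rule.

With F(x, y) equal to the left-hand side minus the right, differentiate F term by term:
  d/dx[x^3] = 3x^2
  d/dx[-6xy] = -6x·y' - 6y
  d/dx[-9y^3] = -27y^2·y'
Adding these up, d/dx[F] = 0 becomes
  (3x^2 - 6y) + (-6x - 27y^2)·y' = 0,
so isolating y',
  dy/dx = -(3x^2 - 6y)/(-6x - 27y^2) = (x^2 - 2y)/(2x + 9y^2)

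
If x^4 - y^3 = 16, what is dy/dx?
Differentiate the relation implicitly: treat y = y(x) and apply the chain rule, so every y-derivative picks up a y' = dy/dx factor.

With everything moved to the left-hand side, differentiate term by term:
  d/dx[x^4] = 4x^3
  d/dx[-y^3] = -3y^2·y'
  d/dx[-16] = 0

Separating the contributions that come from x directly and those that come through y:
  without y':      4x^3
  multiplying y':  -3y^2

so (4x^3) + (-3y^2)·y' = 0, and therefore
  dy/dx = -(4x^3)/(-3y^2) = 4x^3/(3y^2)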